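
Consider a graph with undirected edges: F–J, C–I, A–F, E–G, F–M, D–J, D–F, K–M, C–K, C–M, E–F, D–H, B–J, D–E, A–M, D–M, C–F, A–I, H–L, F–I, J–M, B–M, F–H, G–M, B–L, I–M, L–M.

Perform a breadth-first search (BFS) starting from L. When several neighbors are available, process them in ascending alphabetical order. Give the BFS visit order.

L -> B -> H -> M -> J -> D -> F -> A -> C -> G -> I -> K -> E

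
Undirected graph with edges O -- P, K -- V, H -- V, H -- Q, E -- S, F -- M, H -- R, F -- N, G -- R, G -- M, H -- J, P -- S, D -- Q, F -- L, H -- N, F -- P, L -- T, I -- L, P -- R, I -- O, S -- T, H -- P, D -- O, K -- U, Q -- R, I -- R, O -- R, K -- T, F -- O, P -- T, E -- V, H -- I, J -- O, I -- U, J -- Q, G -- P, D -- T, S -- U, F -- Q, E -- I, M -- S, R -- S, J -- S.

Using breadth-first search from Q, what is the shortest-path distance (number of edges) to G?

2

Level 0: Q
Level 1: D, F, H, J, R
Level 2: G, I, L, M, N, O, P, S, T, V
Level 3: E, K, U
G first appears at level 2.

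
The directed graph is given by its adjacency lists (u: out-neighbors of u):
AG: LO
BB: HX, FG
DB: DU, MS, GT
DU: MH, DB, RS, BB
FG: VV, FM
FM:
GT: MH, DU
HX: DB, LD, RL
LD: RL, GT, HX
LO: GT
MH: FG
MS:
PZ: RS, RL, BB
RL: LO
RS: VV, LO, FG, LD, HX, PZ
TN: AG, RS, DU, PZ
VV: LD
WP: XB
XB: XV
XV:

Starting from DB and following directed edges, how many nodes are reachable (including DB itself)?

15

BFS from DB visits: DB, DU, MS, GT, MH, RS, BB, FG, VV, LO, LD, HX, PZ, FM, RL
Reachable nodes: 15 of 20 total.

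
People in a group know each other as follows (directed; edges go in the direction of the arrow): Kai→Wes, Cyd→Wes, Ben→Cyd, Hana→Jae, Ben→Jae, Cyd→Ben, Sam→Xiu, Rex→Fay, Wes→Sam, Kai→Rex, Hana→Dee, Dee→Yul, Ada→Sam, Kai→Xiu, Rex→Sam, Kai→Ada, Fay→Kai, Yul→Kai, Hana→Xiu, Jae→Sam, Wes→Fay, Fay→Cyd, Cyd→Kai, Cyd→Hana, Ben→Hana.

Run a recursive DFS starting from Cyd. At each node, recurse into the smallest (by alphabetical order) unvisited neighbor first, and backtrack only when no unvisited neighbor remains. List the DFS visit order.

Visit Cyd
Cyd → Ben
Ben → Hana
Hana → Dee
Dee → Yul
Yul → Kai
Kai → Ada
Ada → Sam
Sam → Xiu
Kai → Rex
Rex → Fay
Kai → Wes
Hana → Jae

Cyd, Ben, Hana, Dee, Yul, Kai, Ada, Sam, Xiu, Rex, Fay, Wes, Jae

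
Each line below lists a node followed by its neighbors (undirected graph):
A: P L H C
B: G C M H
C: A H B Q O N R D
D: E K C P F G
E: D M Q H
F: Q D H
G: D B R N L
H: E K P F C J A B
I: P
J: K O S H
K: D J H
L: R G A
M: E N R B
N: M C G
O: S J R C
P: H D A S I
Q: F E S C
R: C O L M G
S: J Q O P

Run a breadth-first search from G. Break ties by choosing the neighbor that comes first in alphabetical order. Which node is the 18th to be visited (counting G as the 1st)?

Visit G; enqueue B, D, L, N, R → queue [B, D, L, N, R]
Visit B; enqueue C, H, M → queue [D, L, N, R, C, H, M]
Visit D; enqueue E, F, K, P → queue [L, N, R, C, H, M, E, F, K, P]
Visit L; enqueue A → queue [N, R, C, H, M, E, F, K, P, A]
Visit N → queue [R, C, H, M, E, F, K, P, A]
Visit R; enqueue O → queue [C, H, M, E, F, K, P, A, O]
Visit C; enqueue Q → queue [H, M, E, F, K, P, A, O, Q]
Visit H; enqueue J → queue [M, E, F, K, P, A, O, Q, J]
Visit M → queue [E, F, K, P, A, O, Q, J]
Visit E → queue [F, K, P, A, O, Q, J]
Visit F → queue [K, P, A, O, Q, J]
Visit K → queue [P, A, O, Q, J]
Visit P; enqueue I, S → queue [A, O, Q, J, I, S]
Visit A → queue [O, Q, J, I, S]
Visit O → queue [Q, J, I, S]
Visit Q → queue [J, I, S]
Visit J → queue [I, S]
Visit I → queue [S]
Visit S → queue []

Visit order: G, B, D, L, N, R, C, H, M, E, F, K, P, A, O, Q, J, I, S

I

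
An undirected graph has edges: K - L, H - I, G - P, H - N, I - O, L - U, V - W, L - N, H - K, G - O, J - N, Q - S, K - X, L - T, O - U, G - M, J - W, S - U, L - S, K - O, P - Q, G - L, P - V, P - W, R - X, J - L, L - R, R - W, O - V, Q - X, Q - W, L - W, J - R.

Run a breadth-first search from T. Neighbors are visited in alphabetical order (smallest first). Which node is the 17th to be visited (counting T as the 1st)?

V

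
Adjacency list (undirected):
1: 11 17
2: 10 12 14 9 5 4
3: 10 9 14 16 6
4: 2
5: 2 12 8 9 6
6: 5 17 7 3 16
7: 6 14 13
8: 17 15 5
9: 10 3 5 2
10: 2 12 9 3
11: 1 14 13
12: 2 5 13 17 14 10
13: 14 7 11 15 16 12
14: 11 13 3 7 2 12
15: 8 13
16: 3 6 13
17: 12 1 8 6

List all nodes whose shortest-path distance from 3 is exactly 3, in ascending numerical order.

Level 0: 3
Level 1: 6, 9, 10, 14, 16
Level 2: 2, 5, 7, 11, 12, 13, 17
Level 3: 1, 4, 8, 15

1, 4, 8, 15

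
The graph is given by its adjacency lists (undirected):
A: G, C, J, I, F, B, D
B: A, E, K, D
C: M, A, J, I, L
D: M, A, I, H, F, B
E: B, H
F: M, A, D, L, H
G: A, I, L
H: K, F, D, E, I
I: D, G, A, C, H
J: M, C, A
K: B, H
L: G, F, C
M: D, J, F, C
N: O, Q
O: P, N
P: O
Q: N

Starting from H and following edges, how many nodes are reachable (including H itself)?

BFS from H visits: H, K, F, D, E, I, B, M, A, L, G, C, J
Reachable nodes: 13 of 17 total.

13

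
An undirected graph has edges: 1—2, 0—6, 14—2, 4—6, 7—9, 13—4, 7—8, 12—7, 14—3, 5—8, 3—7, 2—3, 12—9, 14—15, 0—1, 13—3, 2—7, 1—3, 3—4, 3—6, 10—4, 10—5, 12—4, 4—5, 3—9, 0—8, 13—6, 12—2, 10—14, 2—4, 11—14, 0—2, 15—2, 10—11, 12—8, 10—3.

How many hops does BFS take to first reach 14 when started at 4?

2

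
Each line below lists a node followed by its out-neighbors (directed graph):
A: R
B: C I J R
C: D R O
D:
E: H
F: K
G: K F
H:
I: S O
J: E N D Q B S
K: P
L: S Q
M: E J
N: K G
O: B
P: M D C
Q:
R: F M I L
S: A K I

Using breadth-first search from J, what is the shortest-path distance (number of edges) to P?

3

Level 0: J
Level 1: B, D, E, N, Q, S
Level 2: A, C, G, H, I, K, R
Level 3: F, L, M, O, P
P first appears at level 3.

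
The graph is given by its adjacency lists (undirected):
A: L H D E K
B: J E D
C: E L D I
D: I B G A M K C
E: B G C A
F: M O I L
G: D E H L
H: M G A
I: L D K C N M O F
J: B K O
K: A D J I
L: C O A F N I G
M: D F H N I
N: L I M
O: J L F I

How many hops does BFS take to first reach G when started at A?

Level 0: A
Level 1: D, E, H, K, L
Level 2: B, C, F, G, I, J, M, N, O
G first appears at level 2.

2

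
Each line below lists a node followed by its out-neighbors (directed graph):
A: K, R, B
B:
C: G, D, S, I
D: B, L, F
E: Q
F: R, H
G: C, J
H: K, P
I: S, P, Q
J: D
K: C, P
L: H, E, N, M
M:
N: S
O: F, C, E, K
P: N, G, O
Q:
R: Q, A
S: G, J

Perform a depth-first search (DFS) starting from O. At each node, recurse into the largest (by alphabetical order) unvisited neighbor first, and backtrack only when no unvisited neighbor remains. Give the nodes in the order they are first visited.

O, K, P, N, S, J, D, L, M, H, E, Q, F, R, A, B, G, C, I

Visit O
O → K
K → P
P → N
N → S
S → J
J → D
D → L
L → M
L → H
L → E
E → Q
D → F
F → R
R → A
A → B
S → G
G → C
C → I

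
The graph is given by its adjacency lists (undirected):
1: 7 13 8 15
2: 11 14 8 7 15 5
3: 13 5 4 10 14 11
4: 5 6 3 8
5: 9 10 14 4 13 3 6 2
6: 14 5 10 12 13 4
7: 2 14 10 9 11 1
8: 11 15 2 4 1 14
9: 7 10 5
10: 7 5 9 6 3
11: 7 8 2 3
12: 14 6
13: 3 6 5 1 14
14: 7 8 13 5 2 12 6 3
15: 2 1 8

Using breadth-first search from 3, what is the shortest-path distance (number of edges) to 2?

Level 0: 3
Level 1: 4, 5, 10, 11, 13, 14
Level 2: 1, 2, 6, 7, 8, 9, 12
Level 3: 15
2 first appears at level 2.

2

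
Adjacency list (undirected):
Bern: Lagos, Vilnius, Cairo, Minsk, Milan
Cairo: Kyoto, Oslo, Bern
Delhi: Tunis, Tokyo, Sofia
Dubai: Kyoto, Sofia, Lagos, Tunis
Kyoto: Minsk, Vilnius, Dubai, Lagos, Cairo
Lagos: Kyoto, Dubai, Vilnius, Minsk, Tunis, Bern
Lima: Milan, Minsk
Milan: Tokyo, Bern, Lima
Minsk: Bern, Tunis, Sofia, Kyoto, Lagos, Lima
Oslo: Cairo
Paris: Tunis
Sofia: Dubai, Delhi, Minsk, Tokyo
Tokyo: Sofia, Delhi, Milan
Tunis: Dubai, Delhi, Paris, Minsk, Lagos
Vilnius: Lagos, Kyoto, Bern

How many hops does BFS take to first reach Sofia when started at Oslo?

4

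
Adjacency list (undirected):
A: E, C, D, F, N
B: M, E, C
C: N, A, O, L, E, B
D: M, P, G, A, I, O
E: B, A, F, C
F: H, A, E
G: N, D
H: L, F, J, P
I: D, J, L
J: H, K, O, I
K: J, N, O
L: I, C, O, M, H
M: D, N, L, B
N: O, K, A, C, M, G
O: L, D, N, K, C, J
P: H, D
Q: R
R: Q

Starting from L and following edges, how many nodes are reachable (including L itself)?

16

BFS from L visits: L, C, H, I, M, O, A, B, E, N, F, J, P, D, K, G
Reachable nodes: 16 of 18 total.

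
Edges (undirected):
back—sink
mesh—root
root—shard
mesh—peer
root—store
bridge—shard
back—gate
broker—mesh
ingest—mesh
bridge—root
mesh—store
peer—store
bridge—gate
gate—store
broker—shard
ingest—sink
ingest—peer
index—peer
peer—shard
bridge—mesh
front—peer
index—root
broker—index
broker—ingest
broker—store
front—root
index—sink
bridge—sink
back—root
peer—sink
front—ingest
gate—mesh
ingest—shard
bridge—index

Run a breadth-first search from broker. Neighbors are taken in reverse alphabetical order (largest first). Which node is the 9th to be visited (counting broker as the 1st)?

Visit broker; enqueue store, shard, mesh, ingest, index → queue [store, shard, mesh, ingest, index]
Visit store; enqueue root, peer, gate → queue [shard, mesh, ingest, index, root, peer, gate]
Visit shard; enqueue bridge → queue [mesh, ingest, index, root, peer, gate, bridge]
Visit mesh → queue [ingest, index, root, peer, gate, bridge]
Visit ingest; enqueue sink, front → queue [index, root, peer, gate, bridge, sink, front]
Visit index → queue [root, peer, gate, bridge, sink, front]
Visit root; enqueue back → queue [peer, gate, bridge, sink, front, back]
Visit peer → queue [gate, bridge, sink, front, back]
Visit gate → queue [bridge, sink, front, back]
Visit bridge → queue [sink, front, back]
Visit sink → queue [front, back]
Visit front → queue [back]
Visit back → queue []

Visit order: broker, store, shard, mesh, ingest, index, root, peer, gate, bridge, sink, front, back

gate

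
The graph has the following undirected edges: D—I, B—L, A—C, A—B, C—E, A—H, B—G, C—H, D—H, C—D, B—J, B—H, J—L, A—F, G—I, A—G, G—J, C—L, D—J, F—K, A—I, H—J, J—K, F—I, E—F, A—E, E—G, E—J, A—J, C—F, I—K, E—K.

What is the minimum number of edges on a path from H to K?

2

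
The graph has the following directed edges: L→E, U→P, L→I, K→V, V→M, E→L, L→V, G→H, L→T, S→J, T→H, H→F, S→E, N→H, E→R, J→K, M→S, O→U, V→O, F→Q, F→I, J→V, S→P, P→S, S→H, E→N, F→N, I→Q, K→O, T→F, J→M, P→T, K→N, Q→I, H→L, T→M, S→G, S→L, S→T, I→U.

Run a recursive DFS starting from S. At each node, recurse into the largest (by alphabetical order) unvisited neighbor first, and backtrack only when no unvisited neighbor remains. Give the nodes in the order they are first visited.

Visit S
S → T
T → M
T → H
H → L
L → V
V → O
O → U
U → P
L → I
I → Q
L → E
E → R
E → N
H → F
S → J
J → K
S → G

S T M H L V O U P I Q E R N F J K G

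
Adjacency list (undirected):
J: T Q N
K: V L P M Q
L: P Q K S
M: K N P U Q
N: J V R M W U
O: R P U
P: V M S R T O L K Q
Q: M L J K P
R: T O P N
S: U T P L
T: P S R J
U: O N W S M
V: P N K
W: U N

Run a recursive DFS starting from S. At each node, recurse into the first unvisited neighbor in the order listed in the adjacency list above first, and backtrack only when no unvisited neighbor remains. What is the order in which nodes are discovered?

S, U, O, R, T, P, V, N, J, Q, M, K, L, W

Visit S
S → U
U → O
O → R
R → T
T → P
P → V
V → N
N → J
J → Q
Q → M
M → K
K → L
N → W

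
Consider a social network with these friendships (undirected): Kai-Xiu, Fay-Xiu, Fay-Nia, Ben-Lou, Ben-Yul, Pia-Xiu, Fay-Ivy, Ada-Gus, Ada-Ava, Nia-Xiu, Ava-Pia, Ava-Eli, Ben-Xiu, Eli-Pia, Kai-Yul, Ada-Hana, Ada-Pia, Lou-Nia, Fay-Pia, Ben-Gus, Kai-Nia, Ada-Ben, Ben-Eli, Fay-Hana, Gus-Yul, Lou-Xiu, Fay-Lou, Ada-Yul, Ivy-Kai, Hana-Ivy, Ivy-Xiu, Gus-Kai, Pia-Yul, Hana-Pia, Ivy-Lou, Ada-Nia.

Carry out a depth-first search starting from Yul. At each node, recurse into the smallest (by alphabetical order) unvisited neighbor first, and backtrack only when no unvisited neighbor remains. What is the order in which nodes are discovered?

Visit Yul
Yul → Ada
Ada → Ava
Ava → Eli
Eli → Ben
Ben → Gus
Gus → Kai
Kai → Ivy
Ivy → Fay
Fay → Hana
Hana → Pia
Pia → Xiu
Xiu → Lou
Lou → Nia

Yul → Ada → Ava → Eli → Ben → Gus → Kai → Ivy → Fay → Hana → Pia → Xiu → Lou → Nia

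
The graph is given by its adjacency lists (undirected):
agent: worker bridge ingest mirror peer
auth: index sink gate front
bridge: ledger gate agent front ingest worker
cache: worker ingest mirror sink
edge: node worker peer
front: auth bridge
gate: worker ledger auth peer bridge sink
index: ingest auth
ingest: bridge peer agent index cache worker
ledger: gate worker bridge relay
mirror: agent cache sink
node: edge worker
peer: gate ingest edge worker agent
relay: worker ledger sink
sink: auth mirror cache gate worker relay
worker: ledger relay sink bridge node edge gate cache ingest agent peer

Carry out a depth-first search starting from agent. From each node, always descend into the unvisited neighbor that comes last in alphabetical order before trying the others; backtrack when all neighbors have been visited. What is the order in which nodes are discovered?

agent → worker → sink → relay → ledger → gate → peer → ingest → index → auth → front → bridge → cache → mirror → edge → node

Visit agent
agent → worker
worker → sink
sink → relay
relay → ledger
ledger → gate
gate → peer
peer → ingest
ingest → index
index → auth
auth → front
front → bridge
ingest → cache
cache → mirror
peer → edge
edge → node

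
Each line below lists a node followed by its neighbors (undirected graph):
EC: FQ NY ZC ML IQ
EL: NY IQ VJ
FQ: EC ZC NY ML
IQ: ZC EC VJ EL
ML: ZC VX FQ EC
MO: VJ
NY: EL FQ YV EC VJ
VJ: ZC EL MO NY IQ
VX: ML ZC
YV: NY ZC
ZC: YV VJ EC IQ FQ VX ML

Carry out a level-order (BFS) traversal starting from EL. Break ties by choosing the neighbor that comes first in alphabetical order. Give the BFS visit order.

Visit EL; enqueue IQ, NY, VJ → queue [IQ, NY, VJ]
Visit IQ; enqueue EC, ZC → queue [NY, VJ, EC, ZC]
Visit NY; enqueue FQ, YV → queue [VJ, EC, ZC, FQ, YV]
Visit VJ; enqueue MO → queue [EC, ZC, FQ, YV, MO]
Visit EC; enqueue ML → queue [ZC, FQ, YV, MO, ML]
Visit ZC; enqueue VX → queue [FQ, YV, MO, ML, VX]
Visit FQ → queue [YV, MO, ML, VX]
Visit YV → queue [MO, ML, VX]
Visit MO → queue [ML, VX]
Visit ML → queue [VX]
Visit VX → queue []

EL -> IQ -> NY -> VJ -> EC -> ZC -> FQ -> YV -> MO -> ML -> VX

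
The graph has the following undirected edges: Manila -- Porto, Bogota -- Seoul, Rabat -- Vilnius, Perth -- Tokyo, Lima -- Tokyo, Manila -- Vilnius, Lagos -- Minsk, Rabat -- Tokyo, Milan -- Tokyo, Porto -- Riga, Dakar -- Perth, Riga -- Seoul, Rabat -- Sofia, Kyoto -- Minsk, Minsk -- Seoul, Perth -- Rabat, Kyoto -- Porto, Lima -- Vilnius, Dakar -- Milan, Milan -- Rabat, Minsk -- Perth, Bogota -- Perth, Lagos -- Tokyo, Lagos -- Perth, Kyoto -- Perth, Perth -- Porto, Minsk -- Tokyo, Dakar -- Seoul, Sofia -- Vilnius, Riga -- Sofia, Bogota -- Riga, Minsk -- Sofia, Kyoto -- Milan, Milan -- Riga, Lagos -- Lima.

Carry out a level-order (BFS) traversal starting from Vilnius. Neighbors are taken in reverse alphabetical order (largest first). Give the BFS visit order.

Vilnius → Sofia → Rabat → Manila → Lima → Riga → Minsk → Tokyo → Perth → Milan → Porto → Lagos → Seoul → Bogota → Kyoto → Dakar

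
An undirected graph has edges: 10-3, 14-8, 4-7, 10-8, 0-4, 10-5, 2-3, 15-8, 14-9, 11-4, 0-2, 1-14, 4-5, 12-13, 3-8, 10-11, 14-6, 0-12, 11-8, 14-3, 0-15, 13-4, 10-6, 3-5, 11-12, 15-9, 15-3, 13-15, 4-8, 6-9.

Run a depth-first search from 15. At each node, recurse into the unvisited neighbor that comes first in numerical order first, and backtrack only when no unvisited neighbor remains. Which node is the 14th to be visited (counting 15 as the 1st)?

11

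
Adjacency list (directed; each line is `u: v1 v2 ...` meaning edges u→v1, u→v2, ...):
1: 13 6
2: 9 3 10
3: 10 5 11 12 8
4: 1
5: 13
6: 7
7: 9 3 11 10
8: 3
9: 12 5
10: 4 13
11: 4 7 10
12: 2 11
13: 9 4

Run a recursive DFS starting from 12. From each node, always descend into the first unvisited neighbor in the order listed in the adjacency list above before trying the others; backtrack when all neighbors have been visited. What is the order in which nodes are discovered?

12, 2, 9, 5, 13, 4, 1, 6, 7, 3, 10, 11, 8

Visit 12
12 → 2
2 → 9
9 → 5
5 → 13
13 → 4
4 → 1
1 → 6
6 → 7
7 → 3
3 → 10
3 → 11
3 → 8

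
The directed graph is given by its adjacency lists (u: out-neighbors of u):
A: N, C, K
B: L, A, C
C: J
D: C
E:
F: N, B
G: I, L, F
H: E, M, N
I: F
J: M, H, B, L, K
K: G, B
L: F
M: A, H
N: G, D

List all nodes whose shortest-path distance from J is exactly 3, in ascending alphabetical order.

Level 0: J
Level 1: B, H, K, L, M
Level 2: A, C, E, F, G, N
Level 3: D, I

D, I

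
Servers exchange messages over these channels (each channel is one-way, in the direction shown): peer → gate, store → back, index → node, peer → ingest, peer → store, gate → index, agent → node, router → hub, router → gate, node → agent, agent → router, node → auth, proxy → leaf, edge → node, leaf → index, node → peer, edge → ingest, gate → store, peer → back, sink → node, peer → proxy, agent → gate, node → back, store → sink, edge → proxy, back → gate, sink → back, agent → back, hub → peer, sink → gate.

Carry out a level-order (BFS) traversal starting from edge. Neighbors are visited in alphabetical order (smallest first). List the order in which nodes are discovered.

edge, ingest, node, proxy, agent, auth, back, peer, leaf, gate, router, store, index, hub, sink

Visit edge; enqueue ingest, node, proxy → queue [ingest, node, proxy]
Visit ingest → queue [node, proxy]
Visit node; enqueue agent, auth, back, peer → queue [proxy, agent, auth, back, peer]
Visit proxy; enqueue leaf → queue [agent, auth, back, peer, leaf]
Visit agent; enqueue gate, router → queue [auth, back, peer, leaf, gate, router]
Visit auth → queue [back, peer, leaf, gate, router]
Visit back → queue [peer, leaf, gate, router]
Visit peer; enqueue store → queue [leaf, gate, router, store]
Visit leaf; enqueue index → queue [gate, router, store, index]
Visit gate → queue [router, store, index]
Visit router; enqueue hub → queue [store, index, hub]
Visit store; enqueue sink → queue [index, hub, sink]
Visit index → queue [hub, sink]
Visit hub → queue [sink]
Visit sink → queue []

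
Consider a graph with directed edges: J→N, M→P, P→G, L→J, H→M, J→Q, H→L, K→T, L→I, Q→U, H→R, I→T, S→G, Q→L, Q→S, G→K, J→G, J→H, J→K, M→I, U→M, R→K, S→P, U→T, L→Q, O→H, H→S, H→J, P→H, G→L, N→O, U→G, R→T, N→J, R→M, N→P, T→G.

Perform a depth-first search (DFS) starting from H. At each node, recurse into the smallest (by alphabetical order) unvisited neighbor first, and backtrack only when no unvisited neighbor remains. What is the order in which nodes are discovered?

Visit H
H → J
J → G
G → K
K → T
G → L
L → I
L → Q
Q → S
S → P
Q → U
U → M
J → N
N → O
H → R

H, J, G, K, T, L, I, Q, S, P, U, M, N, O, R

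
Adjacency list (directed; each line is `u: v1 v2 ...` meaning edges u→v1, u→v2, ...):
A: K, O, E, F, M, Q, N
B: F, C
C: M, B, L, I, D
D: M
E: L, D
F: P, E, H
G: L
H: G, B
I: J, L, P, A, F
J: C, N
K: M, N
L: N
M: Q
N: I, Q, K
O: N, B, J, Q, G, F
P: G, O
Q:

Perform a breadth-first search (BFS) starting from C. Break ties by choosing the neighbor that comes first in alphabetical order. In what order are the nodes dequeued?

Visit C; enqueue B, D, I, L, M → queue [B, D, I, L, M]
Visit B; enqueue F → queue [D, I, L, M, F]
Visit D → queue [I, L, M, F]
Visit I; enqueue A, J, P → queue [L, M, F, A, J, P]
Visit L; enqueue N → queue [M, F, A, J, P, N]
Visit M; enqueue Q → queue [F, A, J, P, N, Q]
Visit F; enqueue E, H → queue [A, J, P, N, Q, E, H]
Visit A; enqueue K, O → queue [J, P, N, Q, E, H, K, O]
Visit J → queue [P, N, Q, E, H, K, O]
Visit P; enqueue G → queue [N, Q, E, H, K, O, G]
Visit N → queue [Q, E, H, K, O, G]
Visit Q → queue [E, H, K, O, G]
Visit E → queue [H, K, O, G]
Visit H → queue [K, O, G]
Visit K → queue [O, G]
Visit O → queue [G]
Visit G → queue []

C -> B -> D -> I -> L -> M -> F -> A -> J -> P -> N -> Q -> E -> H -> K -> O -> G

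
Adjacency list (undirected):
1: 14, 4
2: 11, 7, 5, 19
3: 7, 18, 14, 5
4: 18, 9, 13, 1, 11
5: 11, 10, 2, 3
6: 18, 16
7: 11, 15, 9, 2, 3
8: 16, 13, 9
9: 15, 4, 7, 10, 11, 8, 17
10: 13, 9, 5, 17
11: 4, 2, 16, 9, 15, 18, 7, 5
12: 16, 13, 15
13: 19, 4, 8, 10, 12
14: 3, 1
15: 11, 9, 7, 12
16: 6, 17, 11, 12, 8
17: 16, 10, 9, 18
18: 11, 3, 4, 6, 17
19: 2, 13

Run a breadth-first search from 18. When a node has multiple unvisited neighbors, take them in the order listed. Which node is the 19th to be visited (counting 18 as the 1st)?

8

Visit 18; enqueue 11, 3, 4, 6, 17 → queue [11, 3, 4, 6, 17]
Visit 11; enqueue 2, 16, 9, 15, 7, 5 → queue [3, 4, 6, 17, 2, 16, 9, 15, 7, 5]
Visit 3; enqueue 14 → queue [4, 6, 17, 2, 16, 9, 15, 7, 5, 14]
Visit 4; enqueue 13, 1 → queue [6, 17, 2, 16, 9, 15, 7, 5, 14, 13, 1]
Visit 6 → queue [17, 2, 16, 9, 15, 7, 5, 14, 13, 1]
Visit 17; enqueue 10 → queue [2, 16, 9, 15, 7, 5, 14, 13, 1, 10]
Visit 2; enqueue 19 → queue [16, 9, 15, 7, 5, 14, 13, 1, 10, 19]
Visit 16; enqueue 12, 8 → queue [9, 15, 7, 5, 14, 13, 1, 10, 19, 12, 8]
Visit 9 → queue [15, 7, 5, 14, 13, 1, 10, 19, 12, 8]
Visit 15 → queue [7, 5, 14, 13, 1, 10, 19, 12, 8]
Visit 7 → queue [5, 14, 13, 1, 10, 19, 12, 8]
Visit 5 → queue [14, 13, 1, 10, 19, 12, 8]
Visit 14 → queue [13, 1, 10, 19, 12, 8]
Visit 13 → queue [1, 10, 19, 12, 8]
Visit 1 → queue [10, 19, 12, 8]
Visit 10 → queue [19, 12, 8]
Visit 19 → queue [12, 8]
Visit 12 → queue [8]
Visit 8 → queue []

Visit order: 18, 11, 3, 4, 6, 17, 2, 16, 9, 15, 7, 5, 14, 13, 1, 10, 19, 12, 8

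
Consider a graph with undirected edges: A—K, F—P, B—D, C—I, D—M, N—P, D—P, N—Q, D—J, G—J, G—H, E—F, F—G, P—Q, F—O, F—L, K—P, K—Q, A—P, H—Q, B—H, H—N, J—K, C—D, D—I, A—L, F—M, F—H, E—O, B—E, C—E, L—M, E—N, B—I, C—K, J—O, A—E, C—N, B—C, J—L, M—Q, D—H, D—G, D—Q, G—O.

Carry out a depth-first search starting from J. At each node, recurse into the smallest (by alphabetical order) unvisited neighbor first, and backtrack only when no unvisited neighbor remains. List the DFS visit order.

J -> D -> B -> C -> E -> A -> K -> P -> F -> G -> H -> N -> Q -> M -> L -> O -> I

Visit J
J → D
D → B
B → C
C → E
E → A
A → K
K → P
P → F
F → G
G → H
H → N
N → Q
Q → M
M → L
G → O
C → I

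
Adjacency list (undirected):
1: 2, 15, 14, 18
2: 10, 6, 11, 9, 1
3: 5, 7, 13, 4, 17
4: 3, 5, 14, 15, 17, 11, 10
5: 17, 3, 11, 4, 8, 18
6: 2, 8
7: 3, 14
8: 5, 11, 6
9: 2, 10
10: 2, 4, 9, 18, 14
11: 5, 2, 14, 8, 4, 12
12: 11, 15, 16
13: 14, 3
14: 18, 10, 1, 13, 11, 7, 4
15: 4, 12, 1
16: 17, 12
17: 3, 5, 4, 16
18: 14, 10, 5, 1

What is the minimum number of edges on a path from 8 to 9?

Level 0: 8
Level 1: 5, 6, 11
Level 2: 2, 3, 4, 12, 14, 17, 18
Level 3: 1, 7, 9, 10, 13, 15, 16
9 first appears at level 3.

3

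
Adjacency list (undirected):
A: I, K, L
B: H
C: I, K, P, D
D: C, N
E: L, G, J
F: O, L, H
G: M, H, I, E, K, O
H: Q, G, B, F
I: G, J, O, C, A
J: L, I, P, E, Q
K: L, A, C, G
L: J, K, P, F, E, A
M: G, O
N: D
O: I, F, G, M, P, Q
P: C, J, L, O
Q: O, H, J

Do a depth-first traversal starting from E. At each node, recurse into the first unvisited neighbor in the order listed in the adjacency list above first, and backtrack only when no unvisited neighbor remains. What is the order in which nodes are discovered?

E L J I G M O F H Q B P C K A D N

Visit E
E → L
L → J
J → I
I → G
G → M
M → O
O → F
F → H
H → Q
H → B
O → P
P → C
C → K
K → A
C → D
D → N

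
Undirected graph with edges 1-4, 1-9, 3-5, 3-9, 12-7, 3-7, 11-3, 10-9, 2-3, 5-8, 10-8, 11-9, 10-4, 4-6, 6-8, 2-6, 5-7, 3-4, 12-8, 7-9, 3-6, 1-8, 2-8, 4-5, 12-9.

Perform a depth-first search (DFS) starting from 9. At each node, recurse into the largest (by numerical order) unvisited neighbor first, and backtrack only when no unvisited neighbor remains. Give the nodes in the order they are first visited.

9, 12, 8, 10, 4, 6, 3, 11, 7, 5, 2, 1

Visit 9
9 → 12
12 → 8
8 → 10
10 → 4
4 → 6
6 → 3
3 → 11
3 → 7
7 → 5
3 → 2
4 → 1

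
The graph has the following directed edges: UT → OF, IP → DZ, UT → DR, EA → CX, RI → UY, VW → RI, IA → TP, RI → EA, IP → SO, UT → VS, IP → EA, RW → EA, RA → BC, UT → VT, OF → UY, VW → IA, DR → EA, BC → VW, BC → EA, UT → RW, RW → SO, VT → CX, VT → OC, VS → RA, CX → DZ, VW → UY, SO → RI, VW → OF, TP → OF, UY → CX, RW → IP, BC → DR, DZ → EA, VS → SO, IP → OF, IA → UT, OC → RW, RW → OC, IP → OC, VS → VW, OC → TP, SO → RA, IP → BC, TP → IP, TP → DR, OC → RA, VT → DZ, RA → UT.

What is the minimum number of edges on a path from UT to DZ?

2

Level 0: UT
Level 1: DR, OF, RW, VS, VT
Level 2: CX, DZ, EA, IP, OC, RA, SO, UY, VW
Level 3: BC, IA, RI, TP
DZ first appears at level 2.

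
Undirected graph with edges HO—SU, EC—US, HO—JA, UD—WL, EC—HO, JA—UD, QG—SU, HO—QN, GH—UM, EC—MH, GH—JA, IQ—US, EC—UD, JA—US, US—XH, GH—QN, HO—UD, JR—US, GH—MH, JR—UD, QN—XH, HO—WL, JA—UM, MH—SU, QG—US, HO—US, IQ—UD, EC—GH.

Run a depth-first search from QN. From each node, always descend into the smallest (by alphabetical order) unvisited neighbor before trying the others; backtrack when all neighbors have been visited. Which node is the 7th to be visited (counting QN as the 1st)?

IQ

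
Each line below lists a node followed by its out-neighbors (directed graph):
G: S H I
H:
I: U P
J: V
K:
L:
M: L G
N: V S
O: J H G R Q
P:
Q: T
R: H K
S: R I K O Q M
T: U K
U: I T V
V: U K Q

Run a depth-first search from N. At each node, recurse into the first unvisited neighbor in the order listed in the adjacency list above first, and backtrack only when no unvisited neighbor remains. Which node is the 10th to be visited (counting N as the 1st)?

R

Visit N
N → V
V → U
U → I
I → P
U → T
T → K
V → Q
N → S
S → R
R → H
S → O
O → J
O → G
S → M
M → L

Visit order: N, V, U, I, P, T, K, Q, S, R, H, O, J, G, M, L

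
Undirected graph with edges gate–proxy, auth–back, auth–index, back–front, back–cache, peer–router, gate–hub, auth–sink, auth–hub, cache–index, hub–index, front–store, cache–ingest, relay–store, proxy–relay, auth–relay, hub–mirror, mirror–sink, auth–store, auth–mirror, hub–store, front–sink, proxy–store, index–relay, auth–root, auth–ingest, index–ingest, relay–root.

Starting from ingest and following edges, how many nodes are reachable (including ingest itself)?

14

BFS from ingest visits: ingest, auth, cache, index, back, hub, mirror, relay, root, sink, store, front, gate, proxy
Reachable nodes: 14 of 16 total.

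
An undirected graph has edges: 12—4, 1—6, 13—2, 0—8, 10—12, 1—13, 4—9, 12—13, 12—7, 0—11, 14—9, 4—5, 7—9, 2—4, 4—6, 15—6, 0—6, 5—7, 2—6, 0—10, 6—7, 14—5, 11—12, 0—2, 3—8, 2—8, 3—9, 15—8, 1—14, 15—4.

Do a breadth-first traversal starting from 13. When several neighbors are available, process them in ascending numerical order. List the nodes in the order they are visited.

Visit 13; enqueue 1, 2, 12 → queue [1, 2, 12]
Visit 1; enqueue 6, 14 → queue [2, 12, 6, 14]
Visit 2; enqueue 0, 4, 8 → queue [12, 6, 14, 0, 4, 8]
Visit 12; enqueue 7, 10, 11 → queue [6, 14, 0, 4, 8, 7, 10, 11]
Visit 6; enqueue 15 → queue [14, 0, 4, 8, 7, 10, 11, 15]
Visit 14; enqueue 5, 9 → queue [0, 4, 8, 7, 10, 11, 15, 5, 9]
Visit 0 → queue [4, 8, 7, 10, 11, 15, 5, 9]
Visit 4 → queue [8, 7, 10, 11, 15, 5, 9]
Visit 8; enqueue 3 → queue [7, 10, 11, 15, 5, 9, 3]
Visit 7 → queue [10, 11, 15, 5, 9, 3]
Visit 10 → queue [11, 15, 5, 9, 3]
Visit 11 → queue [15, 5, 9, 3]
Visit 15 → queue [5, 9, 3]
Visit 5 → queue [9, 3]
Visit 9 → queue [3]
Visit 3 → queue []

13, 1, 2, 12, 6, 14, 0, 4, 8, 7, 10, 11, 15, 5, 9, 3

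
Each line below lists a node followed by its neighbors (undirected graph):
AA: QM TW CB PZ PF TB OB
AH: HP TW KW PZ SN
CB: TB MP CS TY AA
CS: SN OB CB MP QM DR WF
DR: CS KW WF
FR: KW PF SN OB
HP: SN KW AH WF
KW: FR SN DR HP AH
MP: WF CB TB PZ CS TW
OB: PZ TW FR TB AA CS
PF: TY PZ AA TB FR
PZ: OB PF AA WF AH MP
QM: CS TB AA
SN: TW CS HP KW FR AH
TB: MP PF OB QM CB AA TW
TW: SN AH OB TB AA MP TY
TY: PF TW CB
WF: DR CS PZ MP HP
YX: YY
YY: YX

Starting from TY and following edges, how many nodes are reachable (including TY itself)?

18

BFS from TY visits: TY, CB, PF, TW, AA, CS, MP, TB, FR, PZ, AH, OB, SN, QM, DR, WF, KW, HP
Reachable nodes: 18 of 20 total.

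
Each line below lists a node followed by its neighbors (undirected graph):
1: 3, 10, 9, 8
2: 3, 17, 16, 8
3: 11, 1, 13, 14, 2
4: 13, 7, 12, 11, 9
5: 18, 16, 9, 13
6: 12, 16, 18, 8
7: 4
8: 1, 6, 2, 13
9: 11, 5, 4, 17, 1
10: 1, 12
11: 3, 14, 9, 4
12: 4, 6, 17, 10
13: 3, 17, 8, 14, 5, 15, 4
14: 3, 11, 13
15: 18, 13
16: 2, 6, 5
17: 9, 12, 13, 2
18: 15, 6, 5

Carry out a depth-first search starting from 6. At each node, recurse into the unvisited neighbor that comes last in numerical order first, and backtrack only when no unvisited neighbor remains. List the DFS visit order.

Visit 6
6 → 18
18 → 15
15 → 13
13 → 17
17 → 12
12 → 10
10 → 1
1 → 9
9 → 11
11 → 14
14 → 3
3 → 2
2 → 16
16 → 5
2 → 8
11 → 4
4 → 7

6 → 18 → 15 → 13 → 17 → 12 → 10 → 1 → 9 → 11 → 14 → 3 → 2 → 16 → 5 → 8 → 4 → 7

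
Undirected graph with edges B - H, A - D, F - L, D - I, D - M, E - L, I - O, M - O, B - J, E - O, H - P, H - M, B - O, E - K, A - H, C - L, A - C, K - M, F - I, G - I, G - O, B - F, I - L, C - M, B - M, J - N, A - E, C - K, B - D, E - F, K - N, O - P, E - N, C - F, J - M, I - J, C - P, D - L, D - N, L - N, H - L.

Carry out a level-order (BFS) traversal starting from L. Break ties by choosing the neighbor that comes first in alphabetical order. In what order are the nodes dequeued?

Visit L; enqueue C, D, E, F, H, I, N → queue [C, D, E, F, H, I, N]
Visit C; enqueue A, K, M, P → queue [D, E, F, H, I, N, A, K, M, P]
Visit D; enqueue B → queue [E, F, H, I, N, A, K, M, P, B]
Visit E; enqueue O → queue [F, H, I, N, A, K, M, P, B, O]
Visit F → queue [H, I, N, A, K, M, P, B, O]
Visit H → queue [I, N, A, K, M, P, B, O]
Visit I; enqueue G, J → queue [N, A, K, M, P, B, O, G, J]
Visit N → queue [A, K, M, P, B, O, G, J]
Visit A → queue [K, M, P, B, O, G, J]
Visit K → queue [M, P, B, O, G, J]
Visit M → queue [P, B, O, G, J]
Visit P → queue [B, O, G, J]
Visit B → queue [O, G, J]
Visit O → queue [G, J]
Visit G → queue [J]
Visit J → queue []

L C D E F H I N A K M P B O G J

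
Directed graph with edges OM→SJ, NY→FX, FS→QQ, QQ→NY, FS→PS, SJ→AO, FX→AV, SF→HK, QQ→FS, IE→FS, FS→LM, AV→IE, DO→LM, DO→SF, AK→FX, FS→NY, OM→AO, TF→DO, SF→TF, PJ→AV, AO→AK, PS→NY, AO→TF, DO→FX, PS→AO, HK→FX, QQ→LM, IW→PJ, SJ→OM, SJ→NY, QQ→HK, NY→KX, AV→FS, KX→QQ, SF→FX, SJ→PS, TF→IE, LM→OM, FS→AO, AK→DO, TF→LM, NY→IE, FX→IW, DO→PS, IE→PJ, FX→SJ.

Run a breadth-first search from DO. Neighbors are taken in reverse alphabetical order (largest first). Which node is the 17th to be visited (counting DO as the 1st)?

PJ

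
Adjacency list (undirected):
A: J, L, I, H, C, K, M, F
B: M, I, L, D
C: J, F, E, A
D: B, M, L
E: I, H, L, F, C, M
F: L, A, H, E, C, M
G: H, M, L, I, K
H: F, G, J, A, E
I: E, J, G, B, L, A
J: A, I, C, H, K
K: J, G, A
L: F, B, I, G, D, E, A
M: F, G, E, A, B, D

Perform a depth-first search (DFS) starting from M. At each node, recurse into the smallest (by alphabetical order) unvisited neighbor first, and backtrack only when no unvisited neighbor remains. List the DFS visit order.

M, A, C, E, F, H, G, I, B, D, L, J, K

Visit M
M → A
A → C
C → E
E → F
F → H
H → G
G → I
I → B
B → D
D → L
I → J
J → K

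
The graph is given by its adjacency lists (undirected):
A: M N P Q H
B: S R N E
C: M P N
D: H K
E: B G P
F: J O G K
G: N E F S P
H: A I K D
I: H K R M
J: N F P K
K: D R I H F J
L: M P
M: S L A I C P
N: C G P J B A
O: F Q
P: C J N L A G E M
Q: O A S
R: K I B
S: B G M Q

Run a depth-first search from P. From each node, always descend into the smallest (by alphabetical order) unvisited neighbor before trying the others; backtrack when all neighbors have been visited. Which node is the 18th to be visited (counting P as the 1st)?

O

Visit P
P → A
A → H
H → D
D → K
K → F
F → G
G → E
E → B
B → N
N → C
C → M
M → I
I → R
M → L
M → S
S → Q
Q → O
N → J

Visit order: P, A, H, D, K, F, G, E, B, N, C, M, I, R, L, S, Q, O, J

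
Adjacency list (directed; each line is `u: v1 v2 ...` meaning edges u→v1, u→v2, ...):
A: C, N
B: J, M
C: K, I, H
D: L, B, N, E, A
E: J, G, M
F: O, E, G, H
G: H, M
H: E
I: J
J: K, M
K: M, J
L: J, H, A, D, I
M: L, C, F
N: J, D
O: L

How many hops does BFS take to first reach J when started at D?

2

Level 0: D
Level 1: A, B, E, L, N
Level 2: C, G, H, I, J, M
Level 3: F, K
Level 4: O
J first appears at level 2.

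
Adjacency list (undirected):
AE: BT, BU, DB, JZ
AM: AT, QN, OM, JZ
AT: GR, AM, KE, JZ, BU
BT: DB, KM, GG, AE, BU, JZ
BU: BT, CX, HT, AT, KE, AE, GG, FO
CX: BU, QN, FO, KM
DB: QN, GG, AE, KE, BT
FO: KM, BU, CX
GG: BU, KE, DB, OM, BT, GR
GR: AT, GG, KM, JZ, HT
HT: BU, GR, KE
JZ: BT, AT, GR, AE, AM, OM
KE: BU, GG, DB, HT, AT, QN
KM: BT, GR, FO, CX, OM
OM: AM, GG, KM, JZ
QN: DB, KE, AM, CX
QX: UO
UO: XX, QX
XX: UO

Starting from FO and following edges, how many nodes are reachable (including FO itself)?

BFS from FO visits: FO, KM, BU, CX, BT, GR, OM, HT, AT, KE, AE, GG, QN, DB, JZ, AM
Reachable nodes: 16 of 19 total.

16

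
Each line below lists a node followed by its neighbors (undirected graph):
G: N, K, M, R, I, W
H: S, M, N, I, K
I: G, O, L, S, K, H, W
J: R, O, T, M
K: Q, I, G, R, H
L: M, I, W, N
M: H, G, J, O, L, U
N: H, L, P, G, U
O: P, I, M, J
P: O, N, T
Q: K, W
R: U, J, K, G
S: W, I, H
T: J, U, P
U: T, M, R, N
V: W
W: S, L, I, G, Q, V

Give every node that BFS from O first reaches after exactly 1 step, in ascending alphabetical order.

I, J, M, P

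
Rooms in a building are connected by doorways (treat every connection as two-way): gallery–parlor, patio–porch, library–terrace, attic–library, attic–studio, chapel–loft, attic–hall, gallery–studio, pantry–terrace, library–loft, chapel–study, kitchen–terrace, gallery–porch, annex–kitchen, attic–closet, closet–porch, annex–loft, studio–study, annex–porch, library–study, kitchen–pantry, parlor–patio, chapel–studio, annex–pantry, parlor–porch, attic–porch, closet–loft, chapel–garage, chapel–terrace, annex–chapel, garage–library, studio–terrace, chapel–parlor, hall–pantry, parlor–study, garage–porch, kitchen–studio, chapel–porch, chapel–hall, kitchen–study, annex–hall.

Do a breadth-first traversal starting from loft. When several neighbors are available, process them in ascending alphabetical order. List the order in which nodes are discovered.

Visit loft; enqueue annex, chapel, closet, library → queue [annex, chapel, closet, library]
Visit annex; enqueue hall, kitchen, pantry, porch → queue [chapel, closet, library, hall, kitchen, pantry, porch]
Visit chapel; enqueue garage, parlor, studio, study, terrace → queue [closet, library, hall, kitchen, pantry, porch, garage, parlor, studio, study, terrace]
Visit closet; enqueue attic → queue [library, hall, kitchen, pantry, porch, garage, parlor, studio, study, terrace, attic]
Visit library → queue [hall, kitchen, pantry, porch, garage, parlor, studio, study, terrace, attic]
Visit hall → queue [kitchen, pantry, porch, garage, parlor, studio, study, terrace, attic]
Visit kitchen → queue [pantry, porch, garage, parlor, studio, study, terrace, attic]
Visit pantry → queue [porch, garage, parlor, studio, study, terrace, attic]
Visit porch; enqueue gallery, patio → queue [garage, parlor, studio, study, terrace, attic, gallery, patio]
Visit garage → queue [parlor, studio, study, terrace, attic, gallery, patio]
Visit parlor → queue [studio, study, terrace, attic, gallery, patio]
Visit studio → queue [study, terrace, attic, gallery, patio]
Visit study → queue [terrace, attic, gallery, patio]
Visit terrace → queue [attic, gallery, patio]
Visit attic → queue [gallery, patio]
Visit gallery → queue [patio]
Visit patio → queue []

loft annex chapel closet library hall kitchen pantry porch garage parlor studio study terrace attic gallery patio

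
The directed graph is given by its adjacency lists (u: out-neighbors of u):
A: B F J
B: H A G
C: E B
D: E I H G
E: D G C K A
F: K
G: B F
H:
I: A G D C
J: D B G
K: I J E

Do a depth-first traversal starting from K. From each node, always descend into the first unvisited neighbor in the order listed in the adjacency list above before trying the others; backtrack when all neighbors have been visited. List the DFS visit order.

K, I, A, B, H, G, F, J, D, E, C

Visit K
K → I
I → A
A → B
B → H
B → G
G → F
A → J
J → D
D → E
E → C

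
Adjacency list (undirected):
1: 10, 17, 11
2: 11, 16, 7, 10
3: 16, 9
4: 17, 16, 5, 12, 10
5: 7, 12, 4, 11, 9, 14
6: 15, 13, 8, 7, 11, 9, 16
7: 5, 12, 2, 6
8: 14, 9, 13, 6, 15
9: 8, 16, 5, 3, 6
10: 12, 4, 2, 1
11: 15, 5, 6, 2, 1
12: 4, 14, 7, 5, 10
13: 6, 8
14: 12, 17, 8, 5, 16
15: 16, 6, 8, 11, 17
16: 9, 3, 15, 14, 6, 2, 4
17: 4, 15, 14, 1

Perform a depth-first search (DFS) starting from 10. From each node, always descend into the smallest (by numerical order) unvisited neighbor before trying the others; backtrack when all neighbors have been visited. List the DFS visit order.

Visit 10
10 → 1
1 → 11
11 → 2
2 → 7
7 → 5
5 → 4
4 → 12
12 → 14
14 → 8
8 → 6
6 → 9
9 → 3
3 → 16
16 → 15
15 → 17
6 → 13

10 -> 1 -> 11 -> 2 -> 7 -> 5 -> 4 -> 12 -> 14 -> 8 -> 6 -> 9 -> 3 -> 16 -> 15 -> 17 -> 13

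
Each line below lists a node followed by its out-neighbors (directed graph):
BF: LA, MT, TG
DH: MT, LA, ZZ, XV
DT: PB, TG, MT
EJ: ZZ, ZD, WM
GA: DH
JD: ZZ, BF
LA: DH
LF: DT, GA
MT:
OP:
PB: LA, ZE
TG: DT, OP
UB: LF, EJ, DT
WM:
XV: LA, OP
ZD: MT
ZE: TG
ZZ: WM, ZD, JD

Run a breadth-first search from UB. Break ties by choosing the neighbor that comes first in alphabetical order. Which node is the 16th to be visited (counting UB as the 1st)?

DH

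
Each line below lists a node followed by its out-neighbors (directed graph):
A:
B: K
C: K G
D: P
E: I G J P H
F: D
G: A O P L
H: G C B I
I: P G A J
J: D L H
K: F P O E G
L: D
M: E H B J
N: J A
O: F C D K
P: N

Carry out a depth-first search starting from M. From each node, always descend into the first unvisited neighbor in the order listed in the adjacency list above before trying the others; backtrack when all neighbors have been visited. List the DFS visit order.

Visit M
M → E
E → I
I → P
P → N
N → J
J → D
J → L
J → H
H → G
G → A
G → O
O → F
O → C
C → K
H → B

M, E, I, P, N, J, D, L, H, G, A, O, F, C, K, B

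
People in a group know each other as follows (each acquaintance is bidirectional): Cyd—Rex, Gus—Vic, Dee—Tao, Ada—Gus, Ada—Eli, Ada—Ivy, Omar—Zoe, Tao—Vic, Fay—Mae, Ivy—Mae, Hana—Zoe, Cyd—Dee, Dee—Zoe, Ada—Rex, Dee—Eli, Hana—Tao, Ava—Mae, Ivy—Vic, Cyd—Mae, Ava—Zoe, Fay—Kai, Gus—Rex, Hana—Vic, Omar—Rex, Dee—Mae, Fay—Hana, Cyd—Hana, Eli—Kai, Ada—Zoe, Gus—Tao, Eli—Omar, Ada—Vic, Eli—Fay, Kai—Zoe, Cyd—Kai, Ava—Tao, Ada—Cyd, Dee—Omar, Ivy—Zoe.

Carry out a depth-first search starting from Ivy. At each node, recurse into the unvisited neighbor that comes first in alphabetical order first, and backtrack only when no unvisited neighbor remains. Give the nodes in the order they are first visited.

Ivy, Ada, Cyd, Dee, Eli, Fay, Hana, Tao, Ava, Mae, Zoe, Kai, Omar, Rex, Gus, Vic

Visit Ivy
Ivy → Ada
Ada → Cyd
Cyd → Dee
Dee → Eli
Eli → Fay
Fay → Hana
Hana → Tao
Tao → Ava
Ava → Mae
Ava → Zoe
Zoe → Kai
Zoe → Omar
Omar → Rex
Rex → Gus
Gus → Vic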